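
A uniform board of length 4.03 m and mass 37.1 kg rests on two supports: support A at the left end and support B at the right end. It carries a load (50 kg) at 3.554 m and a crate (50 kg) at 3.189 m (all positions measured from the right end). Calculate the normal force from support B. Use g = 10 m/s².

Take moments about support A.
Beam weight: 37.1 × 10 = 371 N down at 2.015 m → arm 2.015 m, τ = 371 × 2.015 = 747.6 N·m clockwise.
Load: 50 × 10 = 500 N down at 3.554 m → arm 0.476 m, τ = 500 × 0.476 = 238 N·m clockwise.
Crate: 50 × 10 = 500 N down at 3.189 m → arm 0.841 m, τ = 500 × 0.841 = 420.5 N·m clockwise.
Net load moment about support A = 1406 N·m clockwise.
Reaction R at support B is upward at 0 m, arm 4.03 m → moment R × 4.03 counterclockwise.
Balancing moments: R × 4.03 = 1406, giving R = 349 N.

R_B ≈ 349 N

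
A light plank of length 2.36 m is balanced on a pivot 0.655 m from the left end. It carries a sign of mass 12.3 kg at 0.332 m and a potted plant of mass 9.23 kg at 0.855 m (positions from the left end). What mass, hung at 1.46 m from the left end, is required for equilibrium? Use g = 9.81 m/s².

Sum moments about the pivot (at 0.655 m from the left end) (the support reaction has zero arm there).
Sign: 12.3 × 9.81 = 120.7 N down at 0.332 m → arm 0.323 m, τ = 120.7 × 0.323 = 38.99 N·m counterclockwise.
Potted plant: 9.23 × 9.81 = 90.55 N down at 0.855 m → arm 0.2 m, τ = 90.55 × 0.2 = 18.11 N·m clockwise.
Net moment of known loads = 20.88 N·m counterclockwise.
An unknown mass m at 1.46 m has arm 0.805 m; its moment is m·g·0.805 clockwise.
For rotational equilibrium, m × 9.81 × 0.805 = 20.88, so m = 20.88 / (9.81 × 0.805) = 2.64 kg.

m ≈ 2.64 kg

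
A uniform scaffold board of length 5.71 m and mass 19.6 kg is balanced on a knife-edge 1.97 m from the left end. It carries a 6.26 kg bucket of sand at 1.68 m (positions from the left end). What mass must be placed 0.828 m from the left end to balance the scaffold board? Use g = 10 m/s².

m ≈ 13.6 kg

Sum moments about the knife-edge (at 1.97 m from the left end) (the support reaction has zero arm there).
Beam weight: 19.6 × 10 = 196 N down at 2.855 m → arm 0.885 m, τ = 196 × 0.885 = 173.5 N·m clockwise.
Bucket of sand: 6.26 × 10 = 62.6 N down at 1.68 m → arm 0.29 m, τ = 62.6 × 0.29 = 18.15 N·m counterclockwise.
Net moment of known loads = 155.3 N·m clockwise.
An unknown mass m at 0.828 m has arm 1.142 m; its moment is m·g·1.142 counterclockwise.
For rotational equilibrium, m × 10 × 1.142 = 155.3, so m = 155.3 / (10 × 1.142) = 13.6 kg.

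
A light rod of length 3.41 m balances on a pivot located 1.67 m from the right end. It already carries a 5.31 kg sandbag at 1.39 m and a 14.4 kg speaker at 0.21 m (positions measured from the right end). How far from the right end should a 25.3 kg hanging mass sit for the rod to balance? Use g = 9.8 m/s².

Taking torques about the pivot (at 1.67 m from the right end):
Sandbag: 5.31 × 9.8 = 52.04 N down at 1.39 m → arm 0.28 m, τ = 52.04 × 0.28 = 14.57 N·m clockwise.
Speaker: 14.4 × 9.8 = 141.1 N down at 0.21 m → arm 1.46 m, τ = 141.1 × 1.46 = 206 N·m clockwise.
Net moment of existing loads = 220.6 N·m clockwise.
The hanging mass weighs 25.3 × 9.8 = 247.9 N and must supply an equal counterclockwise moment, so its lever arm about the pivot is 220.6 / 247.9 = 0.89 m.
That puts it at 1.67 + 0.89 = 2.56 m from the right end.

x ≈ 2.56 m from the right end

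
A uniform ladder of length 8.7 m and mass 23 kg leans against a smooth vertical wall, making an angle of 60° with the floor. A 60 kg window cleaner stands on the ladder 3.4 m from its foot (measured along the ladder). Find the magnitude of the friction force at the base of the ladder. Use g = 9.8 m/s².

Choose the foot of the ladder as the axis so the floor normal and friction both act there and drop out.
Ladder weight 23×9.8 = 225.4 N acts at 4.35 m along the ladder; its horizontal arm is 4.35·cos60° = 2.175 m → τ = 490.2 N·m clockwise.
Window cleaner: 60×9.8 = 588 N at 3.4 m → arm 1.7 m → τ = 999.6 N·m clockwise.
Wall normal N acts horizontally at the top; its moment arm is the height L sinθ = 8.7·sin60° = 7.534 m, counterclockwise.
Setting net torque to zero: N × 7.534 = 1490 → N = 198 N.
ΣFx = 0: friction at the foot balances the wall's push, so f = N_wall = 198 N.

f ≈ 198 N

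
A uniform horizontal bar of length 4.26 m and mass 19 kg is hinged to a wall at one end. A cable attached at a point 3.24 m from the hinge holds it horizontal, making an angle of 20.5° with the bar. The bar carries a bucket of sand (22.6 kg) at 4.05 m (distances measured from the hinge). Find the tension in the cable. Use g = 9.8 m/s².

T ≈ 1140 N

About the hinge:
Beam weight: 19 × 9.8 = 186.2 N down at 2.13 m → arm 2.13 m, τ = 186.2 × 2.13 = 396.6 N·m clockwise.
Bucket of sand: 22.6 × 9.8 = 221.5 N down at 4.05 m → arm 4.05 m, τ = 221.5 × 4.05 = 897.1 N·m clockwise.
Total clockwise load moment = 1294 N·m.
The cable tension T acts at 3.24 m; only its component perpendicular to the bar, T sinθ, produces torque. sin 20.5° = 0.3502.
Setting net torque to zero: T × 3.24 × 0.3502 = 1294 → T = 1294 / 1.135 = 1140 N.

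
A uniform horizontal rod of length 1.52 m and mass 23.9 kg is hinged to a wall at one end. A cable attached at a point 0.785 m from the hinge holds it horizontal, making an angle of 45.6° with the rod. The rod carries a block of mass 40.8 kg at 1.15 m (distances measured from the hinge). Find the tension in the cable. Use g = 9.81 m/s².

T ≈ 1140 N

Take moments about the hinge.
Beam weight: 23.9 × 9.81 = 234.5 N down at 0.76 m → arm 0.76 m, τ = 234.5 × 0.76 = 178.2 N·m clockwise.
Block: 40.8 × 9.81 = 400.2 N down at 1.15 m → arm 1.15 m, τ = 400.2 × 1.15 = 460.2 N·m clockwise.
Total clockwise load moment = 638.4 N·m.
The cable tension T acts at 0.785 m; only its component perpendicular to the rod, T sinθ, produces torque. sin 45.6° = 0.7145.
Στ = 0 ⇒ T × 0.785 × 0.7145 = 638.4 ⇒ T = 638.4 / 0.5609 = 1140 N.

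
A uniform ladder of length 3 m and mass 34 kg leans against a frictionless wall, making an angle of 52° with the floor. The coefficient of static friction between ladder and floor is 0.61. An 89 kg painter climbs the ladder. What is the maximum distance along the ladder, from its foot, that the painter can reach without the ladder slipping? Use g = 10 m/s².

d ≈ 2.66 m

Sum moments about the foot of the ladder (the floor normal and friction both act there and drop out).
Ladder weight 34×10 = 340 N acts at 1.5 m along the ladder; its horizontal arm is 1.5·cos52° = 0.9235 m → τ = 314 N·m clockwise.
Painter weight 89×10 = 890 N at distance d → arm d·cos52° → τ = 890·d·0.6157 clockwise.
Wall normal N at the top has arm L sinθ = 2.364 m counterclockwise, so Στ = 0 gives N·2.364 = 314 + 548·d.
ΣFy = 0 ⇒ N_floor = 1230 N, so the maximum friction is μ_s·N_floor = 0.61×1230 = 750.3 N. ΣFx = 0 ⇒ N_wall = f, so at the slipping point N = 750.3 N.
Substituting: 750.3×2.364 = 314 + 548·d ⇒ d = (1774 − 314) / 548 = 2.66 m.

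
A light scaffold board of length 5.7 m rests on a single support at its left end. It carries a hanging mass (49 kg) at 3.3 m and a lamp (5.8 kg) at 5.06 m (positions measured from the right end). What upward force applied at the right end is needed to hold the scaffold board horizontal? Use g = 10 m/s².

Taking torques about the left end:
Hanging mass: 49 × 10 = 490 N down at 3.3 m → arm 2.4 m, τ = 490 × 2.4 = 1176 N·m clockwise.
Lamp: 5.8 × 10 = 58 N down at 5.06 m → arm 0.64 m, τ = 58 × 0.64 = 37.12 N·m clockwise.
Net moment of the loads = 1213 N·m clockwise.
The upward force F acts at the right end, arm 5.7 m, giving F × 5.7 counterclockwise.
Στ = 0 ⇒ F × 5.7 = 1213 ⇒ F = 1213 / 5.7 = 213 N.

F ≈ 213 N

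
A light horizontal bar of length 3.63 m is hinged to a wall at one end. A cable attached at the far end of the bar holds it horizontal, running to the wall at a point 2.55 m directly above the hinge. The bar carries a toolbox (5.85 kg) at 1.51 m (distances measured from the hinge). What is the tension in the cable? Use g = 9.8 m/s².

Choose the hinge as the axis so the unknown hinge reaction has zero arm there.
Toolbox: 5.85 × 9.8 = 57.33 N down at 1.51 m → arm 1.51 m, τ = 57.33 × 1.51 = 86.57 N·m clockwise.
Total clockwise load moment = 86.57 N·m.
The cable tension T acts at 3.63 m; only its component perpendicular to the bar, T sinθ, produces torque. sinθ = h/√(h²+d²) = 2.55/√(2.55²+3.63²) = 0.5748.
Setting net torque to zero: T × 3.63 × 0.5748 = 86.57 → T = 86.57 / 2.087 = 41.5 N.

T ≈ 41.5 N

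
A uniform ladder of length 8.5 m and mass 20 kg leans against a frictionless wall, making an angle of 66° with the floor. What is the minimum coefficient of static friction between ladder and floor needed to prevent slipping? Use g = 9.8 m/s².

μ_min ≈ 0.223

Choose the foot of the ladder as the axis so the floor normal and friction both act there and drop out.
Ladder weight 20×9.8 = 196 N acts at 4.25 m along the ladder; its horizontal arm is 4.25·cos66° = 1.729 m → τ = 338.9 N·m clockwise.
Wall normal N acts horizontally at the top; its moment arm is the height L sinθ = 8.5·sin66° = 7.765 m, counterclockwise.
Στ = 0 ⇒ N × 7.765 = 338.9 ⇒ N = 43.64 N.
ΣFx = 0 ⇒ f = N_wall = 43.64 N. ΣFy = 0 ⇒ N_floor = 196 N.
μ_min = f / N_floor = 43.64 / 196 = 0.223.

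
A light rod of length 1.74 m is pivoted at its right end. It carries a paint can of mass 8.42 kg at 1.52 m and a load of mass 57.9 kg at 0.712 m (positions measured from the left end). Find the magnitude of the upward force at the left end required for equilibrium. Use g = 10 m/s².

F ≈ 353 N

Take moments about the right end.
Paint can: 8.42 × 10 = 84.2 N down at 1.52 m → arm 0.22 m, τ = 84.2 × 0.22 = 18.52 N·m counterclockwise.
Load: 57.9 × 10 = 579 N down at 0.712 m → arm 1.028 m, τ = 579 × 1.028 = 595.2 N·m counterclockwise.
Net moment of the loads = 613.7 N·m counterclockwise.
The upward force F acts at the left end, arm 1.74 m, giving F × 1.74 clockwise.
For rotational equilibrium, F × 1.74 = 613.7, so F = 613.7 / 1.74 = 353 N.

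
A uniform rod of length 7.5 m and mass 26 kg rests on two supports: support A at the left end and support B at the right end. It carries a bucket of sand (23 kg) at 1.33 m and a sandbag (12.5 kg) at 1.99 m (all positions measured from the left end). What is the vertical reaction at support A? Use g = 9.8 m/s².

R_A ≈ 403 N

About support B:
Beam weight: 26 × 9.8 = 254.8 N down at 3.75 m → arm 3.75 m, τ = 254.8 × 3.75 = 955.5 N·m counterclockwise.
Bucket of sand: 23 × 9.8 = 225.4 N down at 1.33 m → arm 6.17 m, τ = 225.4 × 6.17 = 1391 N·m counterclockwise.
Sandbag: 12.5 × 9.8 = 122.5 N down at 1.99 m → arm 5.51 m, τ = 122.5 × 5.51 = 675 N·m counterclockwise.
Net load moment about support B = 3022 N·m counterclockwise.
Reaction R at support A is upward at 0 m, arm 7.5 m → moment R × 7.5 clockwise.
For rotational equilibrium, R × 7.5 = 3022, so R = 403 N.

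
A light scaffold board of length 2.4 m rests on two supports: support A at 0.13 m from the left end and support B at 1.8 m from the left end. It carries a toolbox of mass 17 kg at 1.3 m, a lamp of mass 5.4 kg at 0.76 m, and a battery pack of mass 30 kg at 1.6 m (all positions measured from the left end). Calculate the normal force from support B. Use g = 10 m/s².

Choose support A as the axis so its reaction then has zero moment arm.
Toolbox: 17 × 10 = 170 N down at 1.3 m → arm 1.17 m, τ = 170 × 1.17 = 198.9 N·m clockwise.
Lamp: 5.4 × 10 = 54 N down at 0.76 m → arm 0.63 m, τ = 54 × 0.63 = 34.02 N·m clockwise.
Battery pack: 30 × 10 = 300 N down at 1.6 m → arm 1.47 m, τ = 300 × 1.47 = 441 N·m clockwise.
Net load moment about support A = 673.9 N·m clockwise.
Reaction R at support B is upward at 1.8 m, arm 1.67 m → moment R × 1.67 counterclockwise.
For rotational equilibrium, R × 1.67 = 673.9, so R = 404 N.

R_B ≈ 404 N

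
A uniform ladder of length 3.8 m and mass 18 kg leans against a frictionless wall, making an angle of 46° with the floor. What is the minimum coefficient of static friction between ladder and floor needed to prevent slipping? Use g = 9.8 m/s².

μ_min ≈ 0.483

Take moments about the foot of the ladder.
Ladder weight 18×9.8 = 176.4 N acts at 1.9 m along the ladder; its horizontal arm is 1.9·cos46° = 1.32 m → τ = 232.8 N·m clockwise.
Wall normal N acts horizontally at the top; its moment arm is the height L sinθ = 3.8·sin46° = 2.733 m, counterclockwise.
For rotational equilibrium, N × 2.733 = 232.8, so N = 85.18 N.
ΣFx = 0 ⇒ f = N_wall = 85.18 N. ΣFy = 0 ⇒ N_floor = 176.4 N.
μ_min = f / N_floor = 85.18 / 176.4 = 0.483.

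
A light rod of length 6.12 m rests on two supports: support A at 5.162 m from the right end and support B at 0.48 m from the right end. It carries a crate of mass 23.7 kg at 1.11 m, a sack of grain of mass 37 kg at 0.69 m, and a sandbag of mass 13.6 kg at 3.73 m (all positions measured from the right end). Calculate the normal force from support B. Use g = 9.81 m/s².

R_B ≈ 589 N

Take moments about support A.
Crate: 23.7 × 9.81 = 232.5 N down at 1.11 m → arm 4.052 m, τ = 232.5 × 4.052 = 942.1 N·m clockwise.
Sack of grain: 37 × 9.81 = 363 N down at 0.69 m → arm 4.472 m, τ = 363 × 4.472 = 1623 N·m clockwise.
Sandbag: 13.6 × 9.81 = 133.4 N down at 3.73 m → arm 1.432 m, τ = 133.4 × 1.432 = 191 N·m clockwise.
Net load moment about support A = 2756 N·m clockwise.
Reaction R at support B is upward at 0.48 m, arm 4.682 m → moment R × 4.682 counterclockwise.
Balancing moments: R × 4.682 = 2756, giving R = 589 N.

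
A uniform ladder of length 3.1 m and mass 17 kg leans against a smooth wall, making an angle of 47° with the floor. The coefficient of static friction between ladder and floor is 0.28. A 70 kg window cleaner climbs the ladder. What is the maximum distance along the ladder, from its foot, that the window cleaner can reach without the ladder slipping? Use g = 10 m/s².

d ≈ 0.78 m

About the foot of the ladder:
Ladder weight 17×10 = 170 N acts at 1.55 m along the ladder; its horizontal arm is 1.55·cos47° = 1.057 m → τ = 179.7 N·m clockwise.
Window cleaner weight 70×10 = 700 N at distance d → arm d·cos47° → τ = 700·d·0.682 clockwise.
Wall normal N at the top has arm L sinθ = 2.267 m counterclockwise, so Στ = 0 gives N·2.267 = 179.7 + 477.4·d.
ΣFy = 0 ⇒ N_floor = 870 N, so the maximum friction is μ_s·N_floor = 0.28×870 = 243.6 N. ΣFx = 0 ⇒ N_wall = f, so at the slipping point N = 243.6 N.
Substituting: 243.6×2.267 = 179.7 + 477.4·d ⇒ d = (552.2 − 179.7) / 477.4 = 0.78 m.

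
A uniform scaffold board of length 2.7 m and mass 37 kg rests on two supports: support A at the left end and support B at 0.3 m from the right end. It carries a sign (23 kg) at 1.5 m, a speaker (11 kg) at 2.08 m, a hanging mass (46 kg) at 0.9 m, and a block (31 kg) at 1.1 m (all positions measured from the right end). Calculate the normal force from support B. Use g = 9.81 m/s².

R_B ≈ 886 N

Take moments about support A.
Beam weight: 37 × 9.81 = 363 N down at 1.35 m → arm 1.35 m, τ = 363 × 1.35 = 490.1 N·m clockwise.
Sign: 23 × 9.81 = 225.6 N down at 1.5 m → arm 1.2 m, τ = 225.6 × 1.2 = 270.7 N·m clockwise.
Speaker: 11 × 9.81 = 107.9 N down at 2.08 m → arm 0.62 m, τ = 107.9 × 0.62 = 66.9 N·m clockwise.
Hanging mass: 46 × 9.81 = 451.3 N down at 0.9 m → arm 1.8 m, τ = 451.3 × 1.8 = 812.3 N·m clockwise.
Block: 31 × 9.81 = 304.1 N down at 1.1 m → arm 1.6 m, τ = 304.1 × 1.6 = 486.6 N·m clockwise.
Net load moment about support A = 2127 N·m clockwise.
Reaction R at support B is upward at 0.3 m, arm 2.4 m → moment R × 2.4 counterclockwise.
For rotational equilibrium, R × 2.4 = 2127, so R = 886 N.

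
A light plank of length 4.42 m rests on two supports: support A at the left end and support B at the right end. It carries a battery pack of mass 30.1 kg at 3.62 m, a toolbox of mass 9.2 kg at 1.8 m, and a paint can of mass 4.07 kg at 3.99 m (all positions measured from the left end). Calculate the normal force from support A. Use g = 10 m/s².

R_A ≈ 113 N

Taking torques about support B:
Battery pack: 30.1 × 10 = 301 N down at 3.62 m → arm 0.8 m, τ = 301 × 0.8 = 240.8 N·m counterclockwise.
Toolbox: 9.2 × 10 = 92 N down at 1.8 m → arm 2.62 m, τ = 92 × 2.62 = 241 N·m counterclockwise.
Paint can: 4.07 × 10 = 40.7 N down at 3.99 m → arm 0.43 m, τ = 40.7 × 0.43 = 17.5 N·m counterclockwise.
Net load moment about support B = 499.3 N·m counterclockwise.
Reaction R at support A is upward at 0 m, arm 4.42 m → moment R × 4.42 clockwise.
For rotational equilibrium, R × 4.42 = 499.3, so R = 113 N.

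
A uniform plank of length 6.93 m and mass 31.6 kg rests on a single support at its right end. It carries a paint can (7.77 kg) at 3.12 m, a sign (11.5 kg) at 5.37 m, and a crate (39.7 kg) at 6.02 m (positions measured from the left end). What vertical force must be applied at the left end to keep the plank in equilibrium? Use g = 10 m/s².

F ≈ 279 N

Choose the right end as the axis so the unknown pivot reaction has zero arm there.
Beam weight: 31.6 × 10 = 316 N down at 3.465 m → arm 3.465 m, τ = 316 × 3.465 = 1095 N·m counterclockwise.
Paint can: 7.77 × 10 = 77.7 N down at 3.12 m → arm 3.81 m, τ = 77.7 × 3.81 = 296 N·m counterclockwise.
Sign: 11.5 × 10 = 115 N down at 5.37 m → arm 1.56 m, τ = 115 × 1.56 = 179.4 N·m counterclockwise.
Crate: 39.7 × 10 = 397 N down at 6.02 m → arm 0.91 m, τ = 397 × 0.91 = 361.3 N·m counterclockwise.
Net moment of the loads = 1932 N·m counterclockwise.
The upward force F acts at the left end, arm 6.93 m, giving F × 6.93 clockwise.
Setting net torque to zero: F × 6.93 = 1932 → F = 1932 / 6.93 = 279 N.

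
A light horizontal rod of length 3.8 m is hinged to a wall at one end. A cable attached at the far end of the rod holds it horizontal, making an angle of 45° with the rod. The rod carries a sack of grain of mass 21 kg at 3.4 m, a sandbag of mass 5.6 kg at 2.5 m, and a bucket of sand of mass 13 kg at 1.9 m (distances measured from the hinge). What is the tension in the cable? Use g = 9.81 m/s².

T ≈ 402 N

Sum moments about the hinge (the unknown hinge reaction has zero arm there).
Sack of grain: 21 × 9.81 = 206 N down at 3.4 m → arm 3.4 m, τ = 206 × 3.4 = 700.4 N·m clockwise.
Sandbag: 5.6 × 9.81 = 54.94 N down at 2.5 m → arm 2.5 m, τ = 54.94 × 2.5 = 137.3 N·m clockwise.
Bucket of sand: 13 × 9.81 = 127.5 N down at 1.9 m → arm 1.9 m, τ = 127.5 × 1.9 = 242.2 N·m clockwise.
Total clockwise load moment = 1080 N·m.
The cable tension T acts at 3.8 m; only its component perpendicular to the rod, T sinθ, produces torque. sin 45° = 0.7071.
Balancing moments: T × 3.8 × 0.7071 = 1080, giving T = 1080 / 2.687 = 402 N.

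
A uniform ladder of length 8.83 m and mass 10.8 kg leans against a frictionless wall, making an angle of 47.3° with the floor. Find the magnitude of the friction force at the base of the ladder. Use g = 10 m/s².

f ≈ 49.8 N

Take moments about the foot of the ladder.
Ladder weight 10.8×10 = 108 N acts at 4.415 m along the ladder; its horizontal arm is 4.415·cos47.3° = 2.994 m → τ = 323.4 N·m clockwise.
Wall normal N acts horizontally at the top; its moment arm is the height L sinθ = 8.83·sin47.3° = 6.489 m, counterclockwise.
Setting net torque to zero: N × 6.489 = 323.4 → N = 49.8 N.
ΣFx = 0: friction at the foot balances the wall's push, so f = N_wall = 49.8 N.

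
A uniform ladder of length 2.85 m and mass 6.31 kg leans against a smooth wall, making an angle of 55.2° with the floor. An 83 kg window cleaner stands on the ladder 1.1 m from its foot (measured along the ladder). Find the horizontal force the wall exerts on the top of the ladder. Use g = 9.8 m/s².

Choose the foot of the ladder as the axis so the floor normal and friction both act there and drop out.
Ladder weight 6.31×9.8 = 61.84 N acts at 1.425 m along the ladder; its horizontal arm is 1.425·cos55.2° = 0.8133 m → τ = 50.29 N·m clockwise.
Window cleaner: 83×9.8 = 813.4 N at 1.1 m → arm 0.6278 m → τ = 510.7 N·m clockwise.
Wall normal N acts horizontally at the top; its moment arm is the height L sinθ = 2.85·sin55.2° = 2.34 m, counterclockwise.
For rotational equilibrium, N × 2.34 = 561, so N = 240 N.

N_wall ≈ 240 N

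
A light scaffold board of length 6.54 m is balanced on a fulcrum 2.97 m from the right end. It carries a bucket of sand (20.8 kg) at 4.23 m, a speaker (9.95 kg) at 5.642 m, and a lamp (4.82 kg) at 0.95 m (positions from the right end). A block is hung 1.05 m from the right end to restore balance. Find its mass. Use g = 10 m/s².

Sum moments about the fulcrum (at 2.97 m from the right end) (the support reaction has zero arm there).
Bucket of sand: 20.8 × 10 = 208 N down at 4.23 m → arm 1.26 m, τ = 208 × 1.26 = 262.1 N·m counterclockwise.
Speaker: 9.95 × 10 = 99.5 N down at 5.642 m → arm 2.672 m, τ = 99.5 × 2.672 = 265.9 N·m counterclockwise.
Lamp: 4.82 × 10 = 48.2 N down at 0.95 m → arm 2.02 m, τ = 48.2 × 2.02 = 97.36 N·m clockwise.
Net moment of known loads = 430.6 N·m counterclockwise.
An unknown mass m at 1.05 m has arm 1.92 m; its moment is m·g·1.92 clockwise.
For rotational equilibrium, m × 10 × 1.92 = 430.6, so m = 430.6 / (10 × 1.92) = 22.4 kg.

m ≈ 22.4 kg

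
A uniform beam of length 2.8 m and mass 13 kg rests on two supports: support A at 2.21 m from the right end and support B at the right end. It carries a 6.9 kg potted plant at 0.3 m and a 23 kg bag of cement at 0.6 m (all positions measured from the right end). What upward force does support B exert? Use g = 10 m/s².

Take moments about support A.
Beam weight: 13 × 10 = 130 N down at 1.4 m → arm 0.81 m, τ = 130 × 0.81 = 105.3 N·m clockwise.
Potted plant: 6.9 × 10 = 69 N down at 0.3 m → arm 1.91 m, τ = 69 × 1.91 = 131.8 N·m clockwise.
Bag of cement: 23 × 10 = 230 N down at 0.6 m → arm 1.61 m, τ = 230 × 1.61 = 370.3 N·m clockwise.
Net load moment about support A = 607.4 N·m clockwise.
Reaction R at support B is upward at 0 m, arm 2.21 m → moment R × 2.21 counterclockwise.
Στ = 0 ⇒ R × 2.21 = 607.4 ⇒ R = 275 N.

R_B ≈ 275 N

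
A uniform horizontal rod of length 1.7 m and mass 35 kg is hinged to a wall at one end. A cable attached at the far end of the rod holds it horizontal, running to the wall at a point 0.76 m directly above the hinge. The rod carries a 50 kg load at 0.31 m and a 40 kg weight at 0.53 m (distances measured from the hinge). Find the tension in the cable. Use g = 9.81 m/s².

Sum moments about the hinge (the unknown hinge reaction has zero arm there).
Beam weight: 35 × 9.81 = 343.4 N down at 0.85 m → arm 0.85 m, τ = 343.4 × 0.85 = 291.9 N·m clockwise.
Load: 50 × 9.81 = 490.5 N down at 0.31 m → arm 0.31 m, τ = 490.5 × 0.31 = 152.1 N·m clockwise.
Weight: 40 × 9.81 = 392.4 N down at 0.53 m → arm 0.53 m, τ = 392.4 × 0.53 = 208 N·m clockwise.
Total clockwise load moment = 652 N·m.
The cable tension T acts at 1.7 m; only its component perpendicular to the rod, T sinθ, produces torque. sinθ = h/√(h²+d²) = 0.76/√(0.76²+1.7²) = 0.4081.
Στ = 0 ⇒ T × 1.7 × 0.4081 = 652 ⇒ T = 652 / 0.6938 = 940 N.

T ≈ 940 N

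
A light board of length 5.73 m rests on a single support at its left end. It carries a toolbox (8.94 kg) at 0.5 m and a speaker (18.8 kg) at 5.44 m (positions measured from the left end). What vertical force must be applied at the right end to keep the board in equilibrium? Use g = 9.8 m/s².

Sum moments about the left end (the unknown pivot reaction has zero arm there).
Toolbox: 8.94 × 9.8 = 87.61 N down at 0.5 m → arm 0.5 m, τ = 87.61 × 0.5 = 43.8 N·m clockwise.
Speaker: 18.8 × 9.8 = 184.2 N down at 5.44 m → arm 5.44 m, τ = 184.2 × 5.44 = 1002 N·m clockwise.
Net moment of the loads = 1046 N·m clockwise.
The upward force F acts at the right end, arm 5.73 m, giving F × 5.73 counterclockwise.
Setting net torque to zero: F × 5.73 = 1046 → F = 1046 / 5.73 = 183 N.

F ≈ 183 N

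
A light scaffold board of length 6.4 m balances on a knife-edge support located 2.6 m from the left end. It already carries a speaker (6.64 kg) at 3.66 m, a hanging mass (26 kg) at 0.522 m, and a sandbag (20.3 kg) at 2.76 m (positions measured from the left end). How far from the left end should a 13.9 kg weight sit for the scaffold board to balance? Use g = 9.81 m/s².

About the knife-edge support (at 2.6 m from the left end):
Speaker: 6.64 × 9.81 = 65.14 N down at 3.66 m → arm 1.06 m, τ = 65.14 × 1.06 = 69.05 N·m clockwise.
Hanging mass: 26 × 9.81 = 255.1 N down at 0.522 m → arm 2.078 m, τ = 255.1 × 2.078 = 530.1 N·m counterclockwise.
Sandbag: 20.3 × 9.81 = 199.1 N down at 2.76 m → arm 0.16 m, τ = 199.1 × 0.16 = 31.86 N·m clockwise.
Net moment of existing loads = 429.2 N·m counterclockwise.
The weight weighs 13.9 × 9.81 = 136.4 N and must supply an equal clockwise moment, so its lever arm about the knife-edge support is 429.2 / 136.4 = 3.15 m.
That puts it at 2.6 + 3.15 = 5.75 m from the left end.

x ≈ 5.75 m from the left end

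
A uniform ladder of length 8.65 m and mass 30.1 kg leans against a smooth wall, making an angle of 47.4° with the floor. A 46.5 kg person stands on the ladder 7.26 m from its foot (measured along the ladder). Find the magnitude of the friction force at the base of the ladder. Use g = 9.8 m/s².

Take moments about the foot of the ladder.
Ladder weight 30.1×9.8 = 295 N acts at 4.325 m along the ladder; its horizontal arm is 4.325·cos47.4° = 2.927 m → τ = 863.5 N·m clockwise.
Person: 46.5×9.8 = 455.7 N at 7.26 m → arm 4.914 m → τ = 2239 N·m clockwise.
Wall normal N acts horizontally at the top; its moment arm is the height L sinθ = 8.65·sin47.4° = 6.367 m, counterclockwise.
Balancing moments: N × 6.367 = 3102, giving N = 487 N.
ΣFx = 0: friction at the foot balances the wall's push, so f = N_wall = 487 N.

f ≈ 487 N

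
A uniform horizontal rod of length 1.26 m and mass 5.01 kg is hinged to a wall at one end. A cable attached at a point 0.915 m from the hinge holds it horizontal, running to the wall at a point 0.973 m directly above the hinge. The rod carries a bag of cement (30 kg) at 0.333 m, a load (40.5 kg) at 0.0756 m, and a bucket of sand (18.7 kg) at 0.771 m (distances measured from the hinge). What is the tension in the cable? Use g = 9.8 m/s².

T ≈ 450 N

About the hinge:
Beam weight: 5.01 × 9.8 = 49.1 N down at 0.63 m → arm 0.63 m, τ = 49.1 × 0.63 = 30.93 N·m clockwise.
Bag of cement: 30 × 9.8 = 294 N down at 0.333 m → arm 0.333 m, τ = 294 × 0.333 = 97.9 N·m clockwise.
Load: 40.5 × 9.8 = 396.9 N down at 0.0756 m → arm 0.0756 m, τ = 396.9 × 0.0756 = 30.01 N·m clockwise.
Bucket of sand: 18.7 × 9.8 = 183.3 N down at 0.771 m → arm 0.771 m, τ = 183.3 × 0.771 = 141.3 N·m clockwise.
Total clockwise load moment = 300.1 N·m.
The cable tension T acts at 0.915 m; only its component perpendicular to the rod, T sinθ, produces torque. sinθ = h/√(h²+d²) = 0.973/√(0.973²+0.915²) = 0.7285.
Στ = 0 ⇒ T × 0.915 × 0.7285 = 300.1 ⇒ T = 300.1 / 0.6666 = 450 N.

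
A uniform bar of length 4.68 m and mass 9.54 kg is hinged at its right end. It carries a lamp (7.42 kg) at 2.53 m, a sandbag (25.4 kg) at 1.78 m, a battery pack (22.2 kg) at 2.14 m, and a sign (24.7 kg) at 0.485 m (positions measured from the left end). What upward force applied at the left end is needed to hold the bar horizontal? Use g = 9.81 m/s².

Take moments about the right end.
Beam weight: 9.54 × 9.81 = 93.59 N down at 2.34 m → arm 2.34 m, τ = 93.59 × 2.34 = 219 N·m counterclockwise.
Lamp: 7.42 × 9.81 = 72.79 N down at 2.53 m → arm 2.15 m, τ = 72.79 × 2.15 = 156.5 N·m counterclockwise.
Sandbag: 25.4 × 9.81 = 249.2 N down at 1.78 m → arm 2.9 m, τ = 249.2 × 2.9 = 722.7 N·m counterclockwise.
Battery pack: 22.2 × 9.81 = 217.8 N down at 2.14 m → arm 2.54 m, τ = 217.8 × 2.54 = 553.2 N·m counterclockwise.
Sign: 24.7 × 9.81 = 242.3 N down at 0.485 m → arm 4.195 m, τ = 242.3 × 4.195 = 1016 N·m counterclockwise.
Net moment of the loads = 2667 N·m counterclockwise.
The upward force F acts at the left end, arm 4.68 m, giving F × 4.68 clockwise.
For rotational equilibrium, F × 4.68 = 2667, so F = 2667 / 4.68 = 570 N.

F ≈ 570 N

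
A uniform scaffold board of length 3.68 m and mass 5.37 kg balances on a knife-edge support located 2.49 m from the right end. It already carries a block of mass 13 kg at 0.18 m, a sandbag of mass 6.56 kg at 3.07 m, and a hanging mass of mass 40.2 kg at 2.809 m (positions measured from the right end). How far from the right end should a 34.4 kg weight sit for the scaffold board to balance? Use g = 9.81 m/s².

x ≈ 2.98 m from the right end

Sum moments about the knife-edge support (at 2.49 m from the right end) (the support reaction has zero arm there).
Beam weight: 5.37 × 9.81 = 52.68 N down at 1.84 m → arm 0.65 m, τ = 52.68 × 0.65 = 34.24 N·m clockwise.
Block: 13 × 9.81 = 127.5 N down at 0.18 m → arm 2.31 m, τ = 127.5 × 2.31 = 294.5 N·m clockwise.
Sandbag: 6.56 × 9.81 = 64.35 N down at 3.07 m → arm 0.58 m, τ = 64.35 × 0.58 = 37.32 N·m counterclockwise.
Hanging mass: 40.2 × 9.81 = 394.4 N down at 2.809 m → arm 0.319 m, τ = 394.4 × 0.319 = 125.8 N·m counterclockwise.
Net moment of existing loads = 165.6 N·m clockwise.
The weight weighs 34.4 × 9.81 = 337.5 N and must supply an equal counterclockwise moment, so its lever arm about the knife-edge support is 165.6 / 337.5 = 0.491 m.
That puts it at 2.49 + 0.491 = 2.98 m from the right end.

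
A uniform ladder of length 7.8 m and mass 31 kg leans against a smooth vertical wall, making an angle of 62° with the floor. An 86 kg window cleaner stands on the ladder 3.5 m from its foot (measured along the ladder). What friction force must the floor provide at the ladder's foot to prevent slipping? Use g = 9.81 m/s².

f ≈ 282 N

Choose the foot of the ladder as the axis so the floor normal and friction both act there and drop out.
Ladder weight 31×9.81 = 304.1 N acts at 3.9 m along the ladder; its horizontal arm is 3.9·cos62° = 1.831 m → τ = 556.8 N·m clockwise.
Window cleaner: 86×9.81 = 843.7 N at 3.5 m → arm 1.643 m → τ = 1386 N·m clockwise.
Wall normal N acts horizontally at the top; its moment arm is the height L sinθ = 7.8·sin62° = 6.887 m, counterclockwise.
For rotational equilibrium, N × 6.887 = 1943, so N = 282 N.
ΣFx = 0: friction at the foot balances the wall's push, so f = N_wall = 282 N.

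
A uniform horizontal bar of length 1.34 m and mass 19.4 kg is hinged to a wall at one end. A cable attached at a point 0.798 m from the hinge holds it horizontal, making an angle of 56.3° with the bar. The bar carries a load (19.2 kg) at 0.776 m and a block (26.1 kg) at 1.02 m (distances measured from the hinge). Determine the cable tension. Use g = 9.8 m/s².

T ≈ 805 N

Sum moments about the hinge (the unknown hinge reaction has zero arm there).
Beam weight: 19.4 × 9.8 = 190.1 N down at 0.67 m → arm 0.67 m, τ = 190.1 × 0.67 = 127.4 N·m clockwise.
Load: 19.2 × 9.8 = 188.2 N down at 0.776 m → arm 0.776 m, τ = 188.2 × 0.776 = 146 N·m clockwise.
Block: 26.1 × 9.8 = 255.8 N down at 1.02 m → arm 1.02 m, τ = 255.8 × 1.02 = 260.9 N·m clockwise.
Total clockwise load moment = 534.3 N·m.
The cable tension T acts at 0.798 m; only its component perpendicular to the bar, T sinθ, produces torque. sin 56.3° = 0.832.
Setting net torque to zero: T × 0.798 × 0.832 = 534.3 → T = 534.3 / 0.6639 = 805 N.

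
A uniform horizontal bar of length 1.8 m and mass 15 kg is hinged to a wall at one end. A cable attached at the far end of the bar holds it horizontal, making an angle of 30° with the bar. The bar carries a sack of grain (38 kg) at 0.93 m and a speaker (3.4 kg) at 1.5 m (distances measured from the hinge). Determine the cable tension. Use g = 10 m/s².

Taking torques about the hinge:
Beam weight: 15 × 10 = 150 N down at 0.9 m → arm 0.9 m, τ = 150 × 0.9 = 135 N·m clockwise.
Sack of grain: 38 × 10 = 380 N down at 0.93 m → arm 0.93 m, τ = 380 × 0.93 = 353.4 N·m clockwise.
Speaker: 3.4 × 10 = 34 N down at 1.5 m → arm 1.5 m, τ = 34 × 1.5 = 51 N·m clockwise.
Total clockwise load moment = 539.4 N·m.
The cable tension T acts at 1.8 m; only its component perpendicular to the bar, T sinθ, produces torque. sin 30° = 0.5.
Στ = 0 ⇒ T × 1.8 × 0.5 = 539.4 ⇒ T = 539.4 / 0.9 = 599 N.

T ≈ 599 N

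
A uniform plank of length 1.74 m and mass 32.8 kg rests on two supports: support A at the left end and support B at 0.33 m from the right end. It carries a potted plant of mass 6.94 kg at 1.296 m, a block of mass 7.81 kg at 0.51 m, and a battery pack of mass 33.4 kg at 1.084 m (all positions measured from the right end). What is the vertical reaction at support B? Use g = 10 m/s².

R_B ≈ 448 N

Sum moments about support A (its reaction then has zero moment arm).
Beam weight: 32.8 × 10 = 328 N down at 0.87 m → arm 0.87 m, τ = 328 × 0.87 = 285.4 N·m clockwise.
Potted plant: 6.94 × 10 = 69.4 N down at 1.296 m → arm 0.444 m, τ = 69.4 × 0.444 = 30.81 N·m clockwise.
Block: 7.81 × 10 = 78.1 N down at 0.51 m → arm 1.23 m, τ = 78.1 × 1.23 = 96.06 N·m clockwise.
Battery pack: 33.4 × 10 = 334 N down at 1.084 m → arm 0.656 m, τ = 334 × 0.656 = 219.1 N·m clockwise.
Net load moment about support A = 631.4 N·m clockwise.
Reaction R at support B is upward at 0.33 m, arm 1.41 m → moment R × 1.41 counterclockwise.
Balancing moments: R × 1.41 = 631.4, giving R = 448 N.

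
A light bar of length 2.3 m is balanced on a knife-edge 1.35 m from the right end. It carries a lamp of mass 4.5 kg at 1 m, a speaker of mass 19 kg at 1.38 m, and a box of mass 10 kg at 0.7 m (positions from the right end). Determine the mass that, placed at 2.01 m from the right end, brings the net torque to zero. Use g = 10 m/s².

Choose the knife-edge (at 1.35 m from the right end) as the axis so the support reaction has zero arm there.
Lamp: 4.5 × 10 = 45 N down at 1 m → arm 0.35 m, τ = 45 × 0.35 = 15.75 N·m clockwise.
Speaker: 19 × 10 = 190 N down at 1.38 m → arm 0.03 m, τ = 190 × 0.03 = 5.7 N·m counterclockwise.
Box: 10 × 10 = 100 N down at 0.7 m → arm 0.65 m, τ = 100 × 0.65 = 65 N·m clockwise.
Net moment of known loads = 75.05 N·m clockwise.
An unknown mass m at 2.01 m has arm 0.66 m; its moment is m·g·0.66 counterclockwise.
For rotational equilibrium, m × 10 × 0.66 = 75.05, so m = 75.05 / (10 × 0.66) = 11.4 kg.

m ≈ 11.4 kg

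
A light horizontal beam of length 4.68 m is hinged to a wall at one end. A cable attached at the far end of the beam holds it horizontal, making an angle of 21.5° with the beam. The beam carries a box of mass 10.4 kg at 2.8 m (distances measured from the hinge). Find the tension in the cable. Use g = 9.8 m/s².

Taking torques about the hinge:
Box: 10.4 × 9.8 = 101.9 N down at 2.8 m → arm 2.8 m, τ = 101.9 × 2.8 = 285.3 N·m clockwise.
Total clockwise load moment = 285.3 N·m.
The cable tension T acts at 4.68 m; only its component perpendicular to the beam, T sinθ, produces torque. sin 21.5° = 0.3665.
For rotational equilibrium, T × 4.68 × 0.3665 = 285.3, so T = 285.3 / 1.715 = 166 N.

T ≈ 166 N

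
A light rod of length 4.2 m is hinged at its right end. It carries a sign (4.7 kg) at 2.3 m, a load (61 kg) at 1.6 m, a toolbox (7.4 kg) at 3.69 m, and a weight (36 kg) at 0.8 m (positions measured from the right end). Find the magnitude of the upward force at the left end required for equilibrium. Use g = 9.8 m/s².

Choose the right end as the axis so the unknown pivot reaction has zero arm there.
Sign: 4.7 × 9.8 = 46.06 N down at 2.3 m → arm 2.3 m, τ = 46.06 × 2.3 = 105.9 N·m counterclockwise.
Load: 61 × 9.8 = 597.8 N down at 1.6 m → arm 1.6 m, τ = 597.8 × 1.6 = 956.5 N·m counterclockwise.
Toolbox: 7.4 × 9.8 = 72.52 N down at 3.69 m → arm 3.69 m, τ = 72.52 × 3.69 = 267.6 N·m counterclockwise.
Weight: 36 × 9.8 = 352.8 N down at 0.8 m → arm 0.8 m, τ = 352.8 × 0.8 = 282.2 N·m counterclockwise.
Net moment of the loads = 1612 N·m counterclockwise.
The upward force F acts at the left end, arm 4.2 m, giving F × 4.2 clockwise.
Setting net torque to zero: F × 4.2 = 1612 → F = 1612 / 4.2 = 384 N.

F ≈ 384 N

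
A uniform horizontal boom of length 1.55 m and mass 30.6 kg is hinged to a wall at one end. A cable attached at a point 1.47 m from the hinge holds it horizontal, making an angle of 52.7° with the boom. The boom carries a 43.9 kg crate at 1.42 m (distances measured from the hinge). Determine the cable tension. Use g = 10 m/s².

Sum moments about the hinge (the unknown hinge reaction has zero arm there).
Beam weight: 30.6 × 10 = 306 N down at 0.775 m → arm 0.775 m, τ = 306 × 0.775 = 237.2 N·m clockwise.
Crate: 43.9 × 10 = 439 N down at 1.42 m → arm 1.42 m, τ = 439 × 1.42 = 623.4 N·m clockwise.
Total clockwise load moment = 860.6 N·m.
The cable tension T acts at 1.47 m; only its component perpendicular to the boom, T sinθ, produces torque. sin 52.7° = 0.7955.
For rotational equilibrium, T × 1.47 × 0.7955 = 860.6, so T = 860.6 / 1.169 = 736 N.

T ≈ 736 N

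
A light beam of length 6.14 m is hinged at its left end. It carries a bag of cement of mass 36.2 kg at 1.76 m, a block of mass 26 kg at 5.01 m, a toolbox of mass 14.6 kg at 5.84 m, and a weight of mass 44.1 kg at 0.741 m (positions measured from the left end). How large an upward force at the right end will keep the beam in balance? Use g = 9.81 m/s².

Take moments about the left end.
Bag of cement: 36.2 × 9.81 = 355.1 N down at 1.76 m → arm 1.76 m, τ = 355.1 × 1.76 = 625 N·m clockwise.
Block: 26 × 9.81 = 255.1 N down at 5.01 m → arm 5.01 m, τ = 255.1 × 5.01 = 1278 N·m clockwise.
Toolbox: 14.6 × 9.81 = 143.2 N down at 5.84 m → arm 5.84 m, τ = 143.2 × 5.84 = 836.3 N·m clockwise.
Weight: 44.1 × 9.81 = 432.6 N down at 0.741 m → arm 0.741 m, τ = 432.6 × 0.741 = 320.6 N·m clockwise.
Net moment of the loads = 3060 N·m clockwise.
The upward force F acts at the right end, arm 6.14 m, giving F × 6.14 counterclockwise.
For rotational equilibrium, F × 6.14 = 3060, so F = 3060 / 6.14 = 498 N.

F ≈ 498 N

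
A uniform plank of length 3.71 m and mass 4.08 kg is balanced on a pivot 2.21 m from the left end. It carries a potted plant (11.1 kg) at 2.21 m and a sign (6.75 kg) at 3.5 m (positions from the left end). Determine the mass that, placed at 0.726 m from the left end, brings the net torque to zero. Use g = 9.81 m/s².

m ≈ 4.89 kg

About the pivot (at 2.21 m from the left end):
Beam weight: 4.08 × 9.81 = 40.02 N down at 1.855 m → arm 0.355 m, τ = 40.02 × 0.355 = 14.21 N·m counterclockwise.
Potted plant: acts at the pivot, moment arm 0 → no torque.
Sign: 6.75 × 9.81 = 66.22 N down at 3.5 m → arm 1.29 m, τ = 66.22 × 1.29 = 85.42 N·m clockwise.
Net moment of known loads = 71.21 N·m clockwise.
An unknown mass m at 0.726 m has arm 1.484 m; its moment is m·g·1.484 counterclockwise.
Στ = 0 ⇒ m × 9.81 × 1.484 = 71.21 ⇒ m = 71.21 / (9.81 × 1.484) = 4.89 kg.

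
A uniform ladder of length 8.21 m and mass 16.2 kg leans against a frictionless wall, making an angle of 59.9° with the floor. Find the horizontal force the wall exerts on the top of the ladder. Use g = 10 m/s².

N_wall ≈ 47 N

Taking torques about the foot of the ladder:
Ladder weight 16.2×10 = 162 N acts at 4.105 m along the ladder; its horizontal arm is 4.105·cos59.9° = 2.059 m → τ = 333.6 N·m clockwise.
Wall normal N acts horizontally at the top; its moment arm is the height L sinθ = 8.21·sin59.9° = 7.103 m, counterclockwise.
For rotational equilibrium, N × 7.103 = 333.6, so N = 47 N.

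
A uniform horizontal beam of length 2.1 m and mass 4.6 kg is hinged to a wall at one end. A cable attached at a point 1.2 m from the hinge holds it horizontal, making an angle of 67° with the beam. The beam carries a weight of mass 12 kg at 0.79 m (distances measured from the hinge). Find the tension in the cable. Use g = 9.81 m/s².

Choose the hinge as the axis so the unknown hinge reaction has zero arm there.
Beam weight: 4.6 × 9.81 = 45.13 N down at 1.05 m → arm 1.05 m, τ = 45.13 × 1.05 = 47.39 N·m clockwise.
Weight: 12 × 9.81 = 117.7 N down at 0.79 m → arm 0.79 m, τ = 117.7 × 0.79 = 92.98 N·m clockwise.
Total clockwise load moment = 140.4 N·m.
The cable tension T acts at 1.2 m; only its component perpendicular to the beam, T sinθ, produces torque. sin 67° = 0.9205.
For rotational equilibrium, T × 1.2 × 0.9205 = 140.4, so T = 140.4 / 1.105 = 127 N.

T ≈ 127 N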